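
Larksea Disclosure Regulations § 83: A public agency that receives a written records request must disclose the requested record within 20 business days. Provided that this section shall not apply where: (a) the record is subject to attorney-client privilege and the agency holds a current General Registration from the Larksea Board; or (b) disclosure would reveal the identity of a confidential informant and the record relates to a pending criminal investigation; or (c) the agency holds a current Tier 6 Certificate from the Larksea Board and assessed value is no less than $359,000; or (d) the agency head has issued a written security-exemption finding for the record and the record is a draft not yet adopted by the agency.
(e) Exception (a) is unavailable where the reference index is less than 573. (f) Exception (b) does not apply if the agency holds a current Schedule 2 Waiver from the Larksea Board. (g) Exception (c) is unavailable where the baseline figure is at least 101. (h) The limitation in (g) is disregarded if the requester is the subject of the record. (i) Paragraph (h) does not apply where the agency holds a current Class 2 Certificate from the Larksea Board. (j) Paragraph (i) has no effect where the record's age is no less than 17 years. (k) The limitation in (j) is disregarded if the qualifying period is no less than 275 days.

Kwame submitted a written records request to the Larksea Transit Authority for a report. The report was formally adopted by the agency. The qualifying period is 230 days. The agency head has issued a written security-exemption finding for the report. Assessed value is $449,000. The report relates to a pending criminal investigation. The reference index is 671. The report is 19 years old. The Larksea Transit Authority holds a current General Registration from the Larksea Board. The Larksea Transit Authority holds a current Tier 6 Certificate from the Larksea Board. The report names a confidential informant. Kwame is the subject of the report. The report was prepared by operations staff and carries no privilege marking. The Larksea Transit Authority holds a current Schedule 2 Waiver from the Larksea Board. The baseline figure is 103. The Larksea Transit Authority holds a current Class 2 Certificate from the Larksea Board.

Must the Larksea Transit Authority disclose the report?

No — exception (c) applies; the Larksea Transit Authority is not required to disclose the report.

Exception (a) does not apply: the report carries no privilege marking.
Exception (b)'s conditions are all satisfied: the report names a confidential informant; the report relates to a pending investigation. But applying paragraph (f): (f) is engaged — a current Schedule 2 Waiver is held. So (b) is unavailable.
Exception (c) is satisfied on its face — a current Tier 6 Certificate is held; assessed value is $449,000, meeting the $359,000 threshold. Under paragraphs (g)–(k): (g) is engaged (the baseline figure is 103, meeting the 101 threshold), but is displaced by (h): (h) operates against (g): Kwame is the subject of the report. (i) is triggered (a current Class 2 Certificate is held), but is set aside by (j): (j) is triggered — the record's age is 19 years, meeting the 17 years threshold. (k), which would lift (j), is inapplicable — the qualifying period is 230 days, short of 275 days. (c) remains available.
Exception (d) does not apply: the report has been formally adopted.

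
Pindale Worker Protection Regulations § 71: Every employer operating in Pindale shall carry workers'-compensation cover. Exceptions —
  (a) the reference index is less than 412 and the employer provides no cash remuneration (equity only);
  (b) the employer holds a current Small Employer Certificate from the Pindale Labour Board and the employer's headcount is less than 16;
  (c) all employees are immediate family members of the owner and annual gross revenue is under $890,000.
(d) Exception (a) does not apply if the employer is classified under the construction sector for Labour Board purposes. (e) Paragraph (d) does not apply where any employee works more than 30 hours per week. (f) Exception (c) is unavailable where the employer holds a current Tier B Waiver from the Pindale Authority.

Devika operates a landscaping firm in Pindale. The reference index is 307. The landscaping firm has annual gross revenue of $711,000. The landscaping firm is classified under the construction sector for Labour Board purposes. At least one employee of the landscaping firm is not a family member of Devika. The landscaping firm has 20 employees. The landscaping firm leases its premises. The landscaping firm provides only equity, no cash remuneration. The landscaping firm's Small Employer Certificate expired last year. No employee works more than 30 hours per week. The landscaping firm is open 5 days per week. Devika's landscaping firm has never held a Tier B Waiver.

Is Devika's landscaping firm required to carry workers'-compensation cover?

Yes — Devika's landscaping firm must carry workers'-compensation cover.

Exception (a): the reference index is 307, less than the 412 limit; remuneration is equity-only — every condition holds. But: (d) operates against (a): the landscaping firm is classified under the construction sector. (e) is not engaged (no employee exceeds 30 hours/week), so (d) stands. (a) is therefore removed.
Exception (b) fails — the Small Employer Certificate has expired.
Exception (c) fails — at least one employee is not a family member.
No exception applies. The general rule governs.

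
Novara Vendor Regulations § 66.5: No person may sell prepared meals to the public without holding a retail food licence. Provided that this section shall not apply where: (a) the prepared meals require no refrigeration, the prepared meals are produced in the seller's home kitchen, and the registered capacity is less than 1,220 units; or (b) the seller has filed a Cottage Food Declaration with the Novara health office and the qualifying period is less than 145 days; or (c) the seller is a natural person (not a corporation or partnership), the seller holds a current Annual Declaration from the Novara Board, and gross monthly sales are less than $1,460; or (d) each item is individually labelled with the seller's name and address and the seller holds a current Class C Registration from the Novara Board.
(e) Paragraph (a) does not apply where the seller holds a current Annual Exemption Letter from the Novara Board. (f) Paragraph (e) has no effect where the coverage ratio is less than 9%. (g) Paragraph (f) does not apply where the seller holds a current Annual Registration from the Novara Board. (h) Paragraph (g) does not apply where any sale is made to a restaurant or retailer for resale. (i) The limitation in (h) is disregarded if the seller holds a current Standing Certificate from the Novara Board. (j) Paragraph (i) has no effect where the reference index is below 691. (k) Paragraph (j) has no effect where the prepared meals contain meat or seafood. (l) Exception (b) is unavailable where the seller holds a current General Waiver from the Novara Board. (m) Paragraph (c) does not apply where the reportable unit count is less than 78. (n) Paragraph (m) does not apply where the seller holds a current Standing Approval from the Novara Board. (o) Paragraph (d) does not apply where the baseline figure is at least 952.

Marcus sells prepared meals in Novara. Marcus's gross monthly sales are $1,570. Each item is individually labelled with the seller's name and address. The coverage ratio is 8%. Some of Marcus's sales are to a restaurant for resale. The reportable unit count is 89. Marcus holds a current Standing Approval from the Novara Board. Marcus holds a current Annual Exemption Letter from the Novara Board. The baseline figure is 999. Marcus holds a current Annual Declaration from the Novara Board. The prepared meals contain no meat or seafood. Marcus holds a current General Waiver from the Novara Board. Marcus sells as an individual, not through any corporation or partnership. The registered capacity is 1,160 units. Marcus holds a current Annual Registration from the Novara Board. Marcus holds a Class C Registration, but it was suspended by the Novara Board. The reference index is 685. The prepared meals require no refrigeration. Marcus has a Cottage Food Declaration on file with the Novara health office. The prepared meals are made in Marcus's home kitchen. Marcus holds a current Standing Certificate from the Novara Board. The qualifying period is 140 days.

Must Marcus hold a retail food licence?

No — exception (a) applies; Marcus is not required to hold a retail food licence.

Exception (a) is satisfied on its face — the prepared meals are shelf-stable; the prepared meals are home-kitchen produced; the registered capacity is 1,160 units, less than the 1,220 units limit. Considering the limiting provisions: (e) operates (a current Annual Exemption Letter is held), but is itself disapplied by (f): (f) applies — the coverage ratio is 8%, less than the 9% limit. (g) operates (a current Annual Registration is held), but is itself disapplied by (h): (h) operates against (g): some sales are to a restaurant for resale. (i) applies (a current Standing Certificate is held), but is displaced by (j): (j) operates against (i): the reference index is 685, below the 691 limit. (k), which would lift (j), is inapplicable — the prepared meals contain no meat or seafood. So (a) applies.
Exception (b)'s conditions are all satisfied: a Cottage Food Declaration is on file; the qualifying period is 140 days, less than the 145 days limit. Turning to paragraph (l): (l) operates — a current General Waiver is held. (b) is therefore removed.
Exception (c) fails — gross monthly sales are $1,570, not less than $1,460.
Exception (d) does not apply: no current Class C Registration is held.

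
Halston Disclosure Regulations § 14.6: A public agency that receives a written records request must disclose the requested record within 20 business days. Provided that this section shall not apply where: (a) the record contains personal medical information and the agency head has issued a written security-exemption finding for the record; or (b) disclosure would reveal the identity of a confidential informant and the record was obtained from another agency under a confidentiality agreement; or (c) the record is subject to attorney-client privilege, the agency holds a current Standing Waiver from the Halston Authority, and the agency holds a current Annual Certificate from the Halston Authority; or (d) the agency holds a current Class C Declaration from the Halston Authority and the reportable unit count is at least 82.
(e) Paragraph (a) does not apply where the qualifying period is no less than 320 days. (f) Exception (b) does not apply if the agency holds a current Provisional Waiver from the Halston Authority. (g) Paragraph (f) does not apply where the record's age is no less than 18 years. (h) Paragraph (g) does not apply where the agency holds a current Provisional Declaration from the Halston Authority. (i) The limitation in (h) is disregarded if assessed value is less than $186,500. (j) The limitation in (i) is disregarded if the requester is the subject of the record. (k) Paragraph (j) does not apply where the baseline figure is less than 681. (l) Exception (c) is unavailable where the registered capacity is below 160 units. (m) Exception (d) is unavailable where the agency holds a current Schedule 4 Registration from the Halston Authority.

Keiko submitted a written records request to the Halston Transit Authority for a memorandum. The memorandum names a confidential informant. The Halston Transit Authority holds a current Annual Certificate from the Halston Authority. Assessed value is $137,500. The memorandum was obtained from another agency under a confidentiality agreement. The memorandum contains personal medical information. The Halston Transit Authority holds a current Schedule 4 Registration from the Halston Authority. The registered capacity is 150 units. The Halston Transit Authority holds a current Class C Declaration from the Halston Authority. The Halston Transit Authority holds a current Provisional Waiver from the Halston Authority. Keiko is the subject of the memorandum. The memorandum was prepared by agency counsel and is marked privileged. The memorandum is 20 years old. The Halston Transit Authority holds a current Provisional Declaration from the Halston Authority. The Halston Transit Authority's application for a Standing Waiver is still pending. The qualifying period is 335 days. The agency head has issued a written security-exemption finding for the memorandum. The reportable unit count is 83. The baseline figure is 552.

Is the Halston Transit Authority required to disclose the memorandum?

All of (a)'s requirements are met (the memorandum contains personal medical information; a written security-exemption finding has been issued). But applying paragraph (e): (e) operates — the qualifying period is 335 days, meeting the 320 days threshold. So (a) is unavailable.
Exception (b)'s conditions are all satisfied: the memorandum names a confidential informant; the memorandum was obtained under a confidentiality agreement. Applying paragraphs (f)–(k): (f) is engaged (a current Provisional Waiver is held), but yields to (g): (g) is engaged — the record's age is 20 years, meeting the 18 years threshold. (h) would limit (g) — a current Provisional Declaration is held — but (i) sets (h) aside: (i) operates against (h): assessed value is $137,500, less than the $186,500 limit. (j) would limit (i) — Keiko is the subject of the memorandum — but (k) sets (j) aside: (k) applies — the baseline figure is 552, less than the 681 limit. (b) remains available.
Exception (c) does not apply: there is no Standing Waiver in force.
Exception (d)'s conditions are all satisfied: a current Class C Declaration is held; the reportable unit count is 83, meeting the 82 threshold. But: (m) operates — a current Schedule 4 Registration is held. (d) is therefore removed.

No — exception (b) applies; the Halston Transit Authority is not required to disclose the memorandum.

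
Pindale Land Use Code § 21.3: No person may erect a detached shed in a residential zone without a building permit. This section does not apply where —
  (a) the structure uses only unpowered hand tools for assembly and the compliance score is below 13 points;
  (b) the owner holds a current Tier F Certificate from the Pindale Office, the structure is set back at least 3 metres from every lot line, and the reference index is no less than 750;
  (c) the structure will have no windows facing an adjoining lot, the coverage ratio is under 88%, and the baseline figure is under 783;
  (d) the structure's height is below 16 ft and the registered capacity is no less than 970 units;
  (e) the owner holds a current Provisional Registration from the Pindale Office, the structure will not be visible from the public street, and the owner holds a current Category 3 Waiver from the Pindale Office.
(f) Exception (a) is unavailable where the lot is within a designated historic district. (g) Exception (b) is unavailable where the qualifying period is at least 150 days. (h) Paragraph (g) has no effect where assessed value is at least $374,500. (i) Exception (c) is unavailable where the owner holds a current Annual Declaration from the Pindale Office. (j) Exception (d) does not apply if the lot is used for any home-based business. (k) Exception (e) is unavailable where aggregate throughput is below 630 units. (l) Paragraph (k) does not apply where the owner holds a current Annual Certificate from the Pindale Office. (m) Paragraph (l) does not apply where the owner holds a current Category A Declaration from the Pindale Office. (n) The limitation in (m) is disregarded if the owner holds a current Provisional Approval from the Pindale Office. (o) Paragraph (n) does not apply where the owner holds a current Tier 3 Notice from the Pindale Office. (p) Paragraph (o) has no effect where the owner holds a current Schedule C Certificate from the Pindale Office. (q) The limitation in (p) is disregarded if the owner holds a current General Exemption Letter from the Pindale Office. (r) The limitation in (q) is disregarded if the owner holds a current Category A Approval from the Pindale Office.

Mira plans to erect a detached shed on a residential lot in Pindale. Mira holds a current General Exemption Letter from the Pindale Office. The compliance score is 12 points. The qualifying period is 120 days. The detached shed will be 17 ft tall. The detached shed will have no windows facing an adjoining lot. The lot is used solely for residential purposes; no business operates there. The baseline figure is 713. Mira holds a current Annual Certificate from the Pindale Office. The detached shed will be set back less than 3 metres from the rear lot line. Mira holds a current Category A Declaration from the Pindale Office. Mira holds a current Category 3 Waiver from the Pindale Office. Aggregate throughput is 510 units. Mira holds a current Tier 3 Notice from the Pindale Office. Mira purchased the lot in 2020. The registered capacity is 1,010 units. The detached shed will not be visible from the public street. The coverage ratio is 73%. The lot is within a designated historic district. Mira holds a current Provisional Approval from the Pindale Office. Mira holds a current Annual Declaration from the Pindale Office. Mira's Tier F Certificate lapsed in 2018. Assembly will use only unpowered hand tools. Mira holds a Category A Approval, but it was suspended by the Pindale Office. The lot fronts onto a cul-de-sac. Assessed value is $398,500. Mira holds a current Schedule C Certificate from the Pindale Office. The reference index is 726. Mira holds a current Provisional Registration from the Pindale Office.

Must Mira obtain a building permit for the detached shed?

All of (a)'s requirements are met (assembly uses only hand tools; the compliance score is 12 points, below the 13 points limit). However, paragraph (f) must be considered: (f) is triggered — the lot is in a historic district. (a) is therefore removed.
Exception (b) does not apply: no current Tier F Certificate is held.
Exception (c) is satisfied on its face — no windows face an adjoining lot; the coverage ratio is 73%, under the 88% limit; the baseline figure is 713, under the 783 limit. However, paragraph (i) must be considered: (i) applies — a current Annual Declaration is held. (c) is therefore removed.
Exception (d) fails — the structure's height is 17 ft, not below 16 ft.
All of (e)'s requirements are met (a current Provisional Registration is held; the structure will not be visible from the street; a current Category 3 Waiver is held). But applying paragraphs (k)–(r): (k) operates against (e): aggregate throughput is 510 units, below the 630 units limit. (l) is triggered (a current Annual Certificate is held), but is set aside by (m): (m) operates against (l): a current Category A Declaration is held. (n) would limit (m) — a current Provisional Approval is held — but (o) sets (n) aside: (o) operates against (n): a current Tier 3 Notice is held. (p) would limit (o) — a current Schedule C Certificate is held — but (q) sets (p) aside: (q) operates against (p): a current General Exemption Letter is held. (r), which would lift (q), is inapplicable — there is no Category A Approval in force. So (e) is unavailable.
No exception displaces § 21.3.

Yes — Mira must obtain a building permit.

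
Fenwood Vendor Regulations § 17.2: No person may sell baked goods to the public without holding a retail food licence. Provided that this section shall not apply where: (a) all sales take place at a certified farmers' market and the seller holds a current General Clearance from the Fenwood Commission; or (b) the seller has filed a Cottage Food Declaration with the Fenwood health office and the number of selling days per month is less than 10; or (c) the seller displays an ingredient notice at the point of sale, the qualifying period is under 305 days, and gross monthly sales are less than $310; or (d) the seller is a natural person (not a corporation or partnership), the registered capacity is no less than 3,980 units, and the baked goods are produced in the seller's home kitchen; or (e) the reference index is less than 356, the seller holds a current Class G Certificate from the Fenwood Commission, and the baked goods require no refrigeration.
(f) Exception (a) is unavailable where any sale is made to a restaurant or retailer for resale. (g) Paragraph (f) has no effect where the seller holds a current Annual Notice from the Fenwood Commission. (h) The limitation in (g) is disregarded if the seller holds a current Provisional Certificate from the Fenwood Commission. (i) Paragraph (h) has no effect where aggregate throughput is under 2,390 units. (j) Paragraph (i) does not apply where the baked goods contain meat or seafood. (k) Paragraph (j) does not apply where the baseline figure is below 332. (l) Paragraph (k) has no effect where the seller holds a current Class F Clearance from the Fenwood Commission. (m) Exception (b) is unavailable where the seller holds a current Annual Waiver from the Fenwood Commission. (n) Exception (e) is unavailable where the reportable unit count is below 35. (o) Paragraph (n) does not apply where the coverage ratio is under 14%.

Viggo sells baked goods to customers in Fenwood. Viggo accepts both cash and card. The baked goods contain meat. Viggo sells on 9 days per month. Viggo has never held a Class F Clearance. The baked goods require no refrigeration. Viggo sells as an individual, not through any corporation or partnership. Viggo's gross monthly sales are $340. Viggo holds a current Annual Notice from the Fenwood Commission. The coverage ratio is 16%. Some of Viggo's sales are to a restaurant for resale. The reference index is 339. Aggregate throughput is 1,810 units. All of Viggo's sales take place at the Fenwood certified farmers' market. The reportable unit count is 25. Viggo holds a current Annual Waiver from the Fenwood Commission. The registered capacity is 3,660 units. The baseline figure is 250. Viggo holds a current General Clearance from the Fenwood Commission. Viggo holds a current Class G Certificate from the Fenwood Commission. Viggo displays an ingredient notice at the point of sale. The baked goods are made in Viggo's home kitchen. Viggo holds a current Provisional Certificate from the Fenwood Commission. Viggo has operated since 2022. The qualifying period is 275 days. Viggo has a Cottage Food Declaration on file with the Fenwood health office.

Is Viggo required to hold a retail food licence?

No — exception (a) applies; Viggo is not required to hold a retail food licence.

All of (a)'s requirements are met (all sales are at a certified farmers' market; a current General Clearance is held). Under paragraphs (f)–(l): (f) is engaged (some sales are to a restaurant for resale), but is itself disapplied by (g): (g) operates against (f): a current Annual Notice is held. (h) would limit (g) — a current Provisional Certificate is held — but (i) sets (h) aside: (i) applies — aggregate throughput is 1,810 units, under the 2,390 units limit. (j) operates (the baked goods contain meat), but is overridden by (k): (k) applies — the baseline figure is 250, below the 332 limit. (l), which would lift (k), is inapplicable — no current Class F Clearance is held. So (a) applies.
Exception (b)'s conditions are all satisfied: a Cottage Food Declaration is on file; the number of selling days per month is 9, less than the 10 limit. But applying paragraph (m): (m) operates against (b): a current Annual Waiver is held. Exception (b) does not apply.
Exception (c) does not apply: gross monthly sales are $340, not less than $310.
Exception (d) fails — the registered capacity is 3,660 units, short of 3,980 units.
Exception (e) is satisfied on its face — the reference index is 339, less than the 356 limit; a current Class G Certificate is held; the baked goods are shelf-stable. But: (n) operates against (e): the reportable unit count is 25, below the 35 limit. (o) is not triggered (the coverage ratio is 16%, not under 14%), so (n) stands. So (e) is unavailable.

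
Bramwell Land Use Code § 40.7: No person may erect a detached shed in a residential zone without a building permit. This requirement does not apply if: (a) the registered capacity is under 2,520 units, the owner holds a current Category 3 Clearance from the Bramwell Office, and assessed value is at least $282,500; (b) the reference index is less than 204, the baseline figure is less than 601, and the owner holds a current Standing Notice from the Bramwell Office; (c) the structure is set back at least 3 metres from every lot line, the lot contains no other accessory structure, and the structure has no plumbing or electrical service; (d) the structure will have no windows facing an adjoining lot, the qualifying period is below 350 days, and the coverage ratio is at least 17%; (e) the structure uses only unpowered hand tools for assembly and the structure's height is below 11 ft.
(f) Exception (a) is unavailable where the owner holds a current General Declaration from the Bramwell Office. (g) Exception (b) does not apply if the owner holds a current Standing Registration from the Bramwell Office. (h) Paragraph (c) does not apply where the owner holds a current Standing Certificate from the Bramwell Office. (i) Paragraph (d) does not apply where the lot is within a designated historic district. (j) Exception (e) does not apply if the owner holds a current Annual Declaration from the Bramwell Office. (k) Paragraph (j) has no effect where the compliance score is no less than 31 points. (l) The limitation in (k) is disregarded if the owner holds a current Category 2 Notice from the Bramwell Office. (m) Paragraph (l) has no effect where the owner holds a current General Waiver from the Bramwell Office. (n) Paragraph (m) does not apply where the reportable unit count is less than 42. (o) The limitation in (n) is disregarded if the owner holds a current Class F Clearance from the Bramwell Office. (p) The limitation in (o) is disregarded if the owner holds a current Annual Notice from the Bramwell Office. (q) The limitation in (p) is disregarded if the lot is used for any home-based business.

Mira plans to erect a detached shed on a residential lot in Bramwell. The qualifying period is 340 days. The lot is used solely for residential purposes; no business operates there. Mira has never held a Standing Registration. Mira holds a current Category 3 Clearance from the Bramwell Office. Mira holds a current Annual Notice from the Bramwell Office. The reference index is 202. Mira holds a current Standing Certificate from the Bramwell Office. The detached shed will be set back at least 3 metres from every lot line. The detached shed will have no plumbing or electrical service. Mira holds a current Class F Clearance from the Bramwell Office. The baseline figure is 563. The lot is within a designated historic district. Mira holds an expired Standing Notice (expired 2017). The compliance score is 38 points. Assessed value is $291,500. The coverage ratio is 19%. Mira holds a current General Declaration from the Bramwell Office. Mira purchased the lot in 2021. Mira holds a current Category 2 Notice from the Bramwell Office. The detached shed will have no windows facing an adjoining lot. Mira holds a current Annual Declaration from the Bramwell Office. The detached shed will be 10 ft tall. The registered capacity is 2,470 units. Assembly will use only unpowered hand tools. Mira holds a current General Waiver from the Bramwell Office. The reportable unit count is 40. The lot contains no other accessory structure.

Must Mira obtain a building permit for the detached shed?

Yes — Mira must obtain a building permit.

Exception (a): the registered capacity is 2,470 units, under the 2,520 units limit; a current Category 3 Clearance is held; assessed value is $291,500, meeting the $282,500 threshold — every condition holds. However, paragraph (f) must be considered: (f) is triggered — a current General Declaration is held. Exception (a) does not apply.
Exception (b) requires that the owner holds a current Standing Notice from the Bramwell Office; but no current Standing Notice is held, so (b) is unavailable.
All of (c)'s requirements are met (the setback is at least 3 m on every side; the lot has no other accessory structure; there is no plumbing or electrical service). But: (h) is triggered — a current Standing Certificate is held. Exception (c) does not apply.
All of (d)'s requirements are met (no windows face an adjoining lot; the qualifying period is 340 days, below the 350 days limit; the coverage ratio is 19%, meeting the 17% threshold). However, paragraph (i) must be considered: (i) operates against (d): the lot is in a historic district. Exception (d) does not apply.
Exception (e): assembly uses only hand tools; the structure's height is 10 ft, below the 11 ft limit — every condition holds. However, paragraphs (j)–(q) must be considered: (j) operates against (e): a current Annual Declaration is held. (k) would limit (j) — the compliance score is 38 points, meeting the 31 points threshold — but (l) sets (k) aside: (l) is engaged — a current Category 2 Notice is held. (m) would limit (l) — a current General Waiver is held — but (n) sets (m) aside: (n) operates against (m): the reportable unit count is 40, less than the 42 limit. (o) would limit (n) — a current Class F Clearance is held — but (p) sets (o) aside: (p) applies — a current Annual Notice is held. (q) is not engaged (the lot is solely residential), so (p) stands. So (e) is unavailable.
No exception applies. The general rule governs.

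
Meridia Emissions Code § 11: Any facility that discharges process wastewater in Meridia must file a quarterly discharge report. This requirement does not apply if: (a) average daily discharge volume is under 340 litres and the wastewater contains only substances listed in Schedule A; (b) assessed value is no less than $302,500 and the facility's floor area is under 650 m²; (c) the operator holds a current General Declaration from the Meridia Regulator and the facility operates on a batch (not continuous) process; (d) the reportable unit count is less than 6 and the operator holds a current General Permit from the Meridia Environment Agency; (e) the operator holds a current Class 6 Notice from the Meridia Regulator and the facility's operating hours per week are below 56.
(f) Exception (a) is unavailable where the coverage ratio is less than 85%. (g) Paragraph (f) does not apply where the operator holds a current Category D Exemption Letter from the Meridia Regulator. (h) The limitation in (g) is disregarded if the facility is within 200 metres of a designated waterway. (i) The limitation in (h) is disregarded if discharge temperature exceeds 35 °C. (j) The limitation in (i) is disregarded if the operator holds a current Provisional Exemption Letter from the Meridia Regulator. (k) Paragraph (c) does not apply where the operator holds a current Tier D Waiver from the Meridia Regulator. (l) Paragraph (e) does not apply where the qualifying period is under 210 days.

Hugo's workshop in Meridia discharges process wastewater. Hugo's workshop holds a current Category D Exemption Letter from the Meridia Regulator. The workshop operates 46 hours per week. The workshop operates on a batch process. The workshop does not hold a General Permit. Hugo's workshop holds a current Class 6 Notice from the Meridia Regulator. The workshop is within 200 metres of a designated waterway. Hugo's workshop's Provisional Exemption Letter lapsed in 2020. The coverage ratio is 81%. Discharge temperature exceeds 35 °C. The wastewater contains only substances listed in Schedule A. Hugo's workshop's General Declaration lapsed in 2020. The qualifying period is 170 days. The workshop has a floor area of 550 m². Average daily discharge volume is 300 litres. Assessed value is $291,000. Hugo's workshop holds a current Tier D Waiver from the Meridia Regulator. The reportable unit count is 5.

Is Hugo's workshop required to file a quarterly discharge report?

Exception (a): average daily discharge volume is 300 litres, under the 340 litres limit; the wastewater is Schedule-A-only — every condition holds. Considering the limiting provisions: (f) is engaged (the coverage ratio is 81%, less than the 85% limit), but is itself disapplied by (g): (g) is triggered — a current Category D Exemption Letter is held. (h) applies (the workshop is within 200 m of a designated waterway), but is overridden by (i): (i) operates against (h): discharge temperature exceeds 35 °C. (j) is not engaged (there is no Provisional Exemption Letter in force), so (i) stands. Exception (a) stands.
Exception (b) fails — assessed value is $291,000, short of $302,500.
Exception (c) requires that the operator holds a current General Declaration from the Meridia Regulator; but the General Declaration is not current, so (c) is unavailable.
Exception (d) does not apply: no General Permit is held.
Exception (e)'s conditions are all satisfied: a current Class 6 Notice is held; the facility's operating hours per week are 46, below the 56 limit. Turning to paragraph (l): (l) is engaged — the qualifying period is 170 days, under the 210 days limit. Exception (e) does not apply.

No — exception (a) applies; Hugo's workshop is not required to file a quarterly discharge report.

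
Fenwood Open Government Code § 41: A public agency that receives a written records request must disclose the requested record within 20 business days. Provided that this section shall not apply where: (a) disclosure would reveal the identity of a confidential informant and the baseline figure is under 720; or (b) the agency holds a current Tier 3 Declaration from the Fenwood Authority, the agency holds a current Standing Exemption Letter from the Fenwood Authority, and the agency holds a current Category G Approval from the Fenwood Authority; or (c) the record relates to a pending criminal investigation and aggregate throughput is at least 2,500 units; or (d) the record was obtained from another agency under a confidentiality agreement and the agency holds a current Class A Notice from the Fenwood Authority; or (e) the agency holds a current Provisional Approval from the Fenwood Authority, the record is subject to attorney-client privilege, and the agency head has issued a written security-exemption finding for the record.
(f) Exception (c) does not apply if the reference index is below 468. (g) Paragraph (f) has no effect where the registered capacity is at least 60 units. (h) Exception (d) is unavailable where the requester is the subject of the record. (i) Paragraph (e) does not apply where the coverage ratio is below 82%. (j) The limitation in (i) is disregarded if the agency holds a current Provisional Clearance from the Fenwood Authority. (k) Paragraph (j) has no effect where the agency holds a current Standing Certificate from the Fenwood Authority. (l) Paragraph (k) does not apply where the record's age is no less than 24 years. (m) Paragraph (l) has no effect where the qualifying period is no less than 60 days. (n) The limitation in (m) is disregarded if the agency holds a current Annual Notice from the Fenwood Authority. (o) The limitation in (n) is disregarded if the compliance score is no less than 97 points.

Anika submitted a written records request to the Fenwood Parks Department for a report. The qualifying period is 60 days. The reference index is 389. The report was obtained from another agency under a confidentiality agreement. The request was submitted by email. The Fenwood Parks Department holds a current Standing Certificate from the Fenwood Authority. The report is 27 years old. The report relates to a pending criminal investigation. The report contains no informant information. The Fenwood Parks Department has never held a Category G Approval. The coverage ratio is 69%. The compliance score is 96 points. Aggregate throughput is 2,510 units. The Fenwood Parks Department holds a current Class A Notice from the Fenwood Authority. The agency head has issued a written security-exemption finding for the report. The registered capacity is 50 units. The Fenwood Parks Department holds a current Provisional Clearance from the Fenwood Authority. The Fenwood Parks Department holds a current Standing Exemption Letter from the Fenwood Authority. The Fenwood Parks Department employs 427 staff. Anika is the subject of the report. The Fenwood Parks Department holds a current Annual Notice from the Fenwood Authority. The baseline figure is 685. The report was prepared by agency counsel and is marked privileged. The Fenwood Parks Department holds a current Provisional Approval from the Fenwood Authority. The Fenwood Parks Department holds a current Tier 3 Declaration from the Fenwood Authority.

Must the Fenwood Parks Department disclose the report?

Exception (a) requires that disclosure would reveal the identity of a confidential informant; but the report contains no informant information, so (a) is unavailable.
Exception (b) requires that the agency holds a current Category G Approval from the Fenwood Authority; but the Category G Approval is not current, so (b) is unavailable.
Exception (c): the report relates to a pending investigation; aggregate throughput is 2,510 units, meeting the 2,500 units threshold — every condition holds. However, paragraphs (f)–(g) must be considered: (f) operates — the reference index is 389, below the 468 limit. (g), which would lift (f), is not triggered — the registered capacity is 50 units, short of 60 units. Exception (c) does not apply.
Exception (d)'s conditions are all satisfied: the report was obtained under a confidentiality agreement; a current Class A Notice is held. However, paragraph (h) must be considered: (h) is engaged — Anika is the subject of the report. So (d) is unavailable.
All of (e)'s requirements are met (a current Provisional Approval is held; the report is privileged; a written security-exemption finding has been issued). As to paragraphs (i)–(o): (i) would limit (e) — the coverage ratio is 69%, below the 82% limit — but (j) sets (i) aside: (j) is engaged — a current Provisional Clearance is held. (k) applies (a current Standing Certificate is held), but is itself disapplied by (l): (l) is engaged — the record's age is 27 years, meeting the 24 years threshold. (m) would limit (l) — the qualifying period is 60 days, meeting the 60 days threshold — but (n) sets (m) aside: (n) is engaged — a current Annual Notice is held. (o), which would lift (n), is inapplicable — the compliance score is 96 points, short of 97 points. Exception (e) stands.

No — exception (e) applies; the Fenwood Parks Department is not required to disclose the report.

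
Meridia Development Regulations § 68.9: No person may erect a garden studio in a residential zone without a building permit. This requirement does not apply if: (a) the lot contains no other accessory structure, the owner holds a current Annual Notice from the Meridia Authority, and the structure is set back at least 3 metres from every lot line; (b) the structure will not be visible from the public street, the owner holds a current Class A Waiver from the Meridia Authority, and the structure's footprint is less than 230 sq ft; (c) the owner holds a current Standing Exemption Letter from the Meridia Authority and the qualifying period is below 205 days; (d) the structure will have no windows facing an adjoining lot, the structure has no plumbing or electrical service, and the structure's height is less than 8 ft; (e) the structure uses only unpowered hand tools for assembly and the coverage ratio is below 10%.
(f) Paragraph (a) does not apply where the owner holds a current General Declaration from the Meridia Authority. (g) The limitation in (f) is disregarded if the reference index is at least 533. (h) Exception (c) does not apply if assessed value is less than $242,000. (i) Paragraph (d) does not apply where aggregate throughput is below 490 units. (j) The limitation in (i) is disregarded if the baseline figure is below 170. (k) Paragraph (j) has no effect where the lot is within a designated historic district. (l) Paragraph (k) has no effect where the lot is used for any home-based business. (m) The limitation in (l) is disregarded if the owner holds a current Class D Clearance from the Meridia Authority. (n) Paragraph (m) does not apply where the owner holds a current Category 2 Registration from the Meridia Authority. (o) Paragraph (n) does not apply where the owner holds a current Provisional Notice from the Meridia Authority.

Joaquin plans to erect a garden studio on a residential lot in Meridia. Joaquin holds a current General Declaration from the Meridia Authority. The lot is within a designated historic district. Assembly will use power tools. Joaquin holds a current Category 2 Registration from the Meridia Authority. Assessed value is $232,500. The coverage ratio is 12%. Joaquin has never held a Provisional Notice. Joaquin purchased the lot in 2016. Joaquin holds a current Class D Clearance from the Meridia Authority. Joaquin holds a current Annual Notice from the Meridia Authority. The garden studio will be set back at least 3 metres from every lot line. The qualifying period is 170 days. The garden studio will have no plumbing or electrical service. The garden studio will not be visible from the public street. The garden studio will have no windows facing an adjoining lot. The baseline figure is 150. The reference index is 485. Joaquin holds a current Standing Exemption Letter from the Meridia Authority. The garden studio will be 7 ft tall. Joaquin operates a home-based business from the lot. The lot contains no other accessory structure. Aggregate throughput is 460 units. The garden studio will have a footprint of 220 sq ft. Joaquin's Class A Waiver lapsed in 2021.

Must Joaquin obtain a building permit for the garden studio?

No — exception (d) applies; Joaquin does not need a building permit.

Exception (a): the lot has no other accessory structure; a current Annual Notice is held; the setback is at least 3 m on every side — every condition holds. But: (f) operates against (a): a current General Declaration is held. (g), which would lift (f), is inapplicable — the reference index is 485, short of 533. So (a) is unavailable.
Exception (b) does not apply: no current Class A Waiver is held.
Exception (c) is satisfied on its face — a current Standing Exemption Letter is held; the qualifying period is 170 days, below the 205 days limit. However, paragraph (h) must be considered: (h) operates — assessed value is $232,500, less than the $242,000 limit. So (c) is unavailable.
Exception (d) is satisfied on its face — no windows face an adjoining lot; there is no plumbing or electrical service; the structure's height is 7 ft, less than the 8 ft limit. Applying paragraphs (i)–(o): (i) would limit (d) — aggregate throughput is 460 units, below the 490 units limit — but (j) sets (i) aside: (j) operates — the baseline figure is 150, below the 170 limit. (k) operates (the lot is in a historic district), but is set aside by (l): (l) operates against (k): a home-based business operates on the lot. (m) applies (a current Class D Clearance is held), but is overridden by (n): (n) applies — a current Category 2 Registration is held. (o) does not operate here (the Provisional Notice is not current), so (n) stands. (d) remains available.
Exception (e) requires that the structure uses only unpowered hand tools for assembly; but assembly uses power tools, so (e) is unavailable.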